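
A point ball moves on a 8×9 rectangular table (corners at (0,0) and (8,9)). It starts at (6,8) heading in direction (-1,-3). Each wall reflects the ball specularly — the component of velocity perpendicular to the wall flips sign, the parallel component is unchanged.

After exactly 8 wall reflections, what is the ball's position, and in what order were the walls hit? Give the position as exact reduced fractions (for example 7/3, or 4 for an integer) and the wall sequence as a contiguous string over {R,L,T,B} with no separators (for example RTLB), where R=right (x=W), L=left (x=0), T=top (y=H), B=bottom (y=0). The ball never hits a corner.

1. t=8/3 → B at (10/3,0); v=(-1,3)
2. t=3 → T at (1/3,9); v=(-1,-3)
3. t=1/3 → L at (0,8); v=(1,-3)
4. t=8/3 → B at (8/3,0); v=(1,3)
5. t=3 → T at (17/3,9); v=(1,-3)
6. t=7/3 → R at (8,2); v=(-1,-3)
7. t=2/3 → B at (22/3,0); v=(-1,3)
8. t=3 → T at (13/3,9); v=(-1,-3)

Final position: (13/3,9)
Wall sequence: BTLBTRBT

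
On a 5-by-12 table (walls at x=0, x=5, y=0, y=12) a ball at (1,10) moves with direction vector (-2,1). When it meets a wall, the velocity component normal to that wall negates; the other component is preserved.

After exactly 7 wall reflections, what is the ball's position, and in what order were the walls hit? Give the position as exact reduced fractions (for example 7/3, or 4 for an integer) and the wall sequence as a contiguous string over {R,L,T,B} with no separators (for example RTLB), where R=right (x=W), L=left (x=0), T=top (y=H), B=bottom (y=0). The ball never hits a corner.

1. t=1/2 → L at (0,21/2); v=(2,1)
2. t=3/2 → T at (3,12); v=(2,-1)
3. t=1 → R at (5,11); v=(-2,-1)
4. t=5/2 → L at (0,17/2); v=(2,-1)
5. t=5/2 → R at (5,6); v=(-2,-1)
6. t=5/2 → L at (0,7/2); v=(2,-1)
7. t=5/2 → R at (5,1); v=(-2,-1)

Final position: (5,1)
Wall sequence: LTRLRLR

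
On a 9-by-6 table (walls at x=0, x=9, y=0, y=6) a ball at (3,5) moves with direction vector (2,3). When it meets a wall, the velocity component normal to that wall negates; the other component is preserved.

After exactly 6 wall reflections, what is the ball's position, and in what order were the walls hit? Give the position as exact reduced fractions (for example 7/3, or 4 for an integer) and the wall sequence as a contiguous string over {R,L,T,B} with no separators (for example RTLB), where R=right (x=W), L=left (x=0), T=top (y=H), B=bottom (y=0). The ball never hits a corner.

1. t=1/3 → T at (11/3,6); v=(2,-3)
2. t=2 → B at (23/3,0); v=(2,3)
3. t=2/3 → R at (9,2); v=(-2,3)
4. t=4/3 → T at (19/3,6); v=(-2,-3)
5. t=2 → B at (7/3,0); v=(-2,3)
6. t=7/6 → L at (0,7/2); v=(2,3)

Final position: (0,7/2)
Wall sequence: TBRTBL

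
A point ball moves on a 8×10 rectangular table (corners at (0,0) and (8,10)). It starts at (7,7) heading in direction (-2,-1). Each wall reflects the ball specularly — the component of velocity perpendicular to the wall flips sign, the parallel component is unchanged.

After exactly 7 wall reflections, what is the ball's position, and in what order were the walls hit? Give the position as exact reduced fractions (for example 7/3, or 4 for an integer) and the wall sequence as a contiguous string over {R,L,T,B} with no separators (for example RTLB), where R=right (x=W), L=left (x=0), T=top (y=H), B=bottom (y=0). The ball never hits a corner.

1. t=7/2 → L at (0,7/2); v=(2,-1)
2. t=7/2 → B at (7,0); v=(2,1)
3. t=1/2 → R at (8,1/2); v=(-2,1)
4. t=4 → L at (0,9/2); v=(2,1)
5. t=4 → R at (8,17/2); v=(-2,1)
6. t=3/2 → T at (5,10); v=(-2,-1)
7. t=5/2 → L at (0,15/2); v=(2,-1)

Final position: (0,15/2)
Wall sequence: LBRLRTL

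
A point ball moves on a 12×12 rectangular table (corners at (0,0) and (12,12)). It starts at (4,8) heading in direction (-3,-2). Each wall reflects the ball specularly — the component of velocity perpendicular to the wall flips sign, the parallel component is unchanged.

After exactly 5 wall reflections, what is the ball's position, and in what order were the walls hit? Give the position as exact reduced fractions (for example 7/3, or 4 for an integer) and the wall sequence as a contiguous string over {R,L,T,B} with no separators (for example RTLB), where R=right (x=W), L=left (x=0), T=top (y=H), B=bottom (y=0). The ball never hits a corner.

Final position: (2,12)
Wall sequence: LBRLT

1. t=4/3 → L at (0,16/3); v=(3,-2)
2. t=8/3 → B at (8,0); v=(3,2)
3. t=4/3 → R at (12,8/3); v=(-3,2)
4. t=4 → L at (0,32/3); v=(3,2)
5. t=2/3 → T at (2,12); v=(3,-2)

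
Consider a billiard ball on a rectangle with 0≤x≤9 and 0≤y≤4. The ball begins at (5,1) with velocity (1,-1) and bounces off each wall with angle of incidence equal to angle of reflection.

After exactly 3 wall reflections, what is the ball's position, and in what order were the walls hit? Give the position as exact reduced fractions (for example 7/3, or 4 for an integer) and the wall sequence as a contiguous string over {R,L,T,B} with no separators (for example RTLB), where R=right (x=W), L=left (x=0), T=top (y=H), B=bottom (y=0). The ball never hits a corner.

1. t=1 → B at (6,0); v=(1,1)
2. t=3 → R at (9,3); v=(-1,1)
3. t=1 → T at (8,4); v=(-1,-1)

Final position: (8,4)
Wall sequence: BRT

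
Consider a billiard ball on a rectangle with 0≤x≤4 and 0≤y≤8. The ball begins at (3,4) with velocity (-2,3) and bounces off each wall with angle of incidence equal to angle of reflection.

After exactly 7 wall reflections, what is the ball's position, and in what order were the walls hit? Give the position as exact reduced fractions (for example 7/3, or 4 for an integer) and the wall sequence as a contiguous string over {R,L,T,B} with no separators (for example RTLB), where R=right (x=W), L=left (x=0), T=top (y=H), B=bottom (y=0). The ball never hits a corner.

Final position: (4,11/2)
Wall sequence: TLRBLTR

1. t=4/3 → T at (1/3,8); v=(-2,-3)
2. t=1/6 → L at (0,15/2); v=(2,-3)
3. t=2 → R at (4,3/2); v=(-2,-3)
4. t=1/2 → B at (3,0); v=(-2,3)
5. t=3/2 → L at (0,9/2); v=(2,3)
6. t=7/6 → T at (7/3,8); v=(2,-3)
7. t=5/6 → R at (4,11/2); v=(-2,-3)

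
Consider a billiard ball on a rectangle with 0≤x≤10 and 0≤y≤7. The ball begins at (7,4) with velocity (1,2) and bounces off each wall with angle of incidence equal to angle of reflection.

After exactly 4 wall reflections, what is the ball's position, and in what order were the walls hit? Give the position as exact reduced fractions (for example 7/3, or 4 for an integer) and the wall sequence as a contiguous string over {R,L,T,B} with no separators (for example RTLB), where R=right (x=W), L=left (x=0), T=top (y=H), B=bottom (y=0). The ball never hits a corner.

Final position: (9/2,7)
Wall sequence: TRBT

1. t=3/2 → T at (17/2,7); v=(1,-2)
2. t=3/2 → R at (10,4); v=(-1,-2)
3. t=2 → B at (8,0); v=(-1,2)
4. t=7/2 → T at (9/2,7); v=(-1,-2)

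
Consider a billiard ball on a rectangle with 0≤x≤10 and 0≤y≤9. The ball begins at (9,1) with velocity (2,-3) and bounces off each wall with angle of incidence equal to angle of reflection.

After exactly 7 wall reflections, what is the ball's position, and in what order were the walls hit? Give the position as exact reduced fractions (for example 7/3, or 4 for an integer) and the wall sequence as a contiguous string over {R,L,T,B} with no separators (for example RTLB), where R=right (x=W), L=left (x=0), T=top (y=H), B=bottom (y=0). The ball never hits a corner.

1. t=1/3 → B at (29/3,0); v=(2,3)
2. t=1/6 → R at (10,1/2); v=(-2,3)
3. t=17/6 → T at (13/3,9); v=(-2,-3)
4. t=13/6 → L at (0,5/2); v=(2,-3)
5. t=5/6 → B at (5/3,0); v=(2,3)
6. t=3 → T at (23/3,9); v=(2,-3)
7. t=7/6 → R at (10,11/2); v=(-2,-3)

Final position: (10,11/2)
Wall sequence: BRTLBTR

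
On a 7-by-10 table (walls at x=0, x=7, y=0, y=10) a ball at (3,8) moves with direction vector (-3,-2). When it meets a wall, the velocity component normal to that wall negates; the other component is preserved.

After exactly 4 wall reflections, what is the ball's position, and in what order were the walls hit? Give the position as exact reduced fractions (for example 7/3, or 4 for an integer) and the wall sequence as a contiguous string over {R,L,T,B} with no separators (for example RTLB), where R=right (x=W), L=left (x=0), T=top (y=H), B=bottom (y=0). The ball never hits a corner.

1. t=1 → L at (0,6); v=(3,-2)
2. t=7/3 → R at (7,4/3); v=(-3,-2)
3. t=2/3 → B at (5,0); v=(-3,2)
4. t=5/3 → L at (0,10/3); v=(3,2)

Final position: (0,10/3)
Wall sequence: LRBL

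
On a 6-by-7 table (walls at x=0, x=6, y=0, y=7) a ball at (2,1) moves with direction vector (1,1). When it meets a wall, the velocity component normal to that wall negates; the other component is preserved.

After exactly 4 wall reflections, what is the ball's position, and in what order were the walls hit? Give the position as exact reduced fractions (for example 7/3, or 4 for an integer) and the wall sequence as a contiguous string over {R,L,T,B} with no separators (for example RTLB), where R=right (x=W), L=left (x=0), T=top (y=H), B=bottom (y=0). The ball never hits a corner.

Final position: (3,0)
Wall sequence: RTLB

1. t=4 → R at (6,5); v=(-1,1)
2. t=2 → T at (4,7); v=(-1,-1)
3. t=4 → L at (0,3); v=(1,-1)
4. t=3 → B at (3,0); v=(1,1)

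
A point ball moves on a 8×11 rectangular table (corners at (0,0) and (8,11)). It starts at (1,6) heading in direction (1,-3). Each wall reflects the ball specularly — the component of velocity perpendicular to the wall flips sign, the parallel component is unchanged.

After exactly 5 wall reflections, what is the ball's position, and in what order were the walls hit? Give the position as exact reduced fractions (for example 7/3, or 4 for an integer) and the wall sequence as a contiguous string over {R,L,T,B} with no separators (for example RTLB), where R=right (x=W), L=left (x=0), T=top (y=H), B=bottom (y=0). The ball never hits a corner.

Final position: (2,11)
Wall sequence: BTRBT

1. t=2 → B at (3,0); v=(1,3)
2. t=11/3 → T at (20/3,11); v=(1,-3)
3. t=4/3 → R at (8,7); v=(-1,-3)
4. t=7/3 → B at (17/3,0); v=(-1,3)
5. t=11/3 → T at (2,11); v=(-1,-3)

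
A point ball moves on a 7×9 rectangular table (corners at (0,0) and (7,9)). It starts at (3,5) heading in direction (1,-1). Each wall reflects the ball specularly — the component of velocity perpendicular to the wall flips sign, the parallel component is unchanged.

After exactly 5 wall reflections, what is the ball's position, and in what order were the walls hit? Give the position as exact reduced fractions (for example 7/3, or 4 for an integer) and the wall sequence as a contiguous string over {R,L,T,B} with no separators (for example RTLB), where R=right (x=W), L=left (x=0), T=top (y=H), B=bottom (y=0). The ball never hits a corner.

1. t=4 → R at (7,1); v=(-1,-1)
2. t=1 → B at (6,0); v=(-1,1)
3. t=6 → L at (0,6); v=(1,1)
4. t=3 → T at (3,9); v=(1,-1)
5. t=4 → R at (7,5); v=(-1,-1)

Final position: (7,5)
Wall sequence: RBLTR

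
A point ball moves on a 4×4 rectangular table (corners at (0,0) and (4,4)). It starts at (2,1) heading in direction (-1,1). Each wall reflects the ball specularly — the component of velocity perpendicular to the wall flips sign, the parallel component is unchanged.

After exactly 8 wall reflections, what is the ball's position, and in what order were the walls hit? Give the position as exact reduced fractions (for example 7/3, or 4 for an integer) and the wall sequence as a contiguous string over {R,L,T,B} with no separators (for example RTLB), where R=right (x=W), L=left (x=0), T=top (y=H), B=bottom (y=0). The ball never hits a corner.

1. t=2 → L at (0,3); v=(1,1)
2. t=1 → T at (1,4); v=(1,-1)
3. t=3 → R at (4,1); v=(-1,-1)
4. t=1 → B at (3,0); v=(-1,1)
5. t=3 → L at (0,3); v=(1,1)
6. t=1 → T at (1,4); v=(1,-1)
7. t=3 → R at (4,1); v=(-1,-1)
8. t=1 → B at (3,0); v=(-1,1)

Final position: (3,0)
Wall sequence: LTRBLTRB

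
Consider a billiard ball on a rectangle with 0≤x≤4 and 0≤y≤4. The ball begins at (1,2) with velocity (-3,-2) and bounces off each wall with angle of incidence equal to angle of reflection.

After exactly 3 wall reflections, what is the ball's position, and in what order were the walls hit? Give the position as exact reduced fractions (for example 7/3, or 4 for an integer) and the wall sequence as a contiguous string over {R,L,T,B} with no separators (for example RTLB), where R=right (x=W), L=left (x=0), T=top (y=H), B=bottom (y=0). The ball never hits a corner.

1. t=1/3 → L at (0,4/3); v=(3,-2)
2. t=2/3 → B at (2,0); v=(3,2)
3. t=2/3 → R at (4,4/3); v=(-3,2)

Final position: (4,4/3)
Wall sequence: LBR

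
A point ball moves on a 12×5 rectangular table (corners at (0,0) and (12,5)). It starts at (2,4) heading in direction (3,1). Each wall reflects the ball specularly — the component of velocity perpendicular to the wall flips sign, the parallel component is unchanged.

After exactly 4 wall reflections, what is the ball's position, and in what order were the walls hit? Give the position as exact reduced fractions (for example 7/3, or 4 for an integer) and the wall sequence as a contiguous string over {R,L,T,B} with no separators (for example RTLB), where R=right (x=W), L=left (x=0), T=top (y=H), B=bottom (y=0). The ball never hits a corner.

1. t=1 → T at (5,5); v=(3,-1)
2. t=7/3 → R at (12,8/3); v=(-3,-1)
3. t=8/3 → B at (4,0); v=(-3,1)
4. t=4/3 → L at (0,4/3); v=(3,1)

Final position: (0,4/3)
Wall sequence: TRBL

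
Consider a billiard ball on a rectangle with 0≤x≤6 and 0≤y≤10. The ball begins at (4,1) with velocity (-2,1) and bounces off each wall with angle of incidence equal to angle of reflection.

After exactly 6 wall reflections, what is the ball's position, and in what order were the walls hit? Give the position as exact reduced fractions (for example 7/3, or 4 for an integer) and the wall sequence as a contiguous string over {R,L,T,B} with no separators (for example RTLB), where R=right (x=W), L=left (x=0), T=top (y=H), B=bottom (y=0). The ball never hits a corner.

Final position: (0,5)
Wall sequence: LRLTRL

1. t=2 → L at (0,3); v=(2,1)
2. t=3 → R at (6,6); v=(-2,1)
3. t=3 → L at (0,9); v=(2,1)
4. t=1 → T at (2,10); v=(2,-1)
5. t=2 → R at (6,8); v=(-2,-1)
6. t=3 → L at (0,5); v=(2,-1)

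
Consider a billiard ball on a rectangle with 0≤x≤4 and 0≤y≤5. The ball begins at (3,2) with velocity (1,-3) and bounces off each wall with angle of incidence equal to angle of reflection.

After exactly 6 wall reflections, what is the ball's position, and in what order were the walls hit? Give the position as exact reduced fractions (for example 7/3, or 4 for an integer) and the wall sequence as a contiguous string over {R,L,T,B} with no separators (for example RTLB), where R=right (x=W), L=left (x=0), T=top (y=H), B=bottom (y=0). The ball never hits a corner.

1. t=2/3 → B at (11/3,0); v=(1,3)
2. t=1/3 → R at (4,1); v=(-1,3)
3. t=4/3 → T at (8/3,5); v=(-1,-3)
4. t=5/3 → B at (1,0); v=(-1,3)
5. t=1 → L at (0,3); v=(1,3)
6. t=2/3 → T at (2/3,5); v=(1,-3)

Final position: (2/3,5)
Wall sequence: BRTBLT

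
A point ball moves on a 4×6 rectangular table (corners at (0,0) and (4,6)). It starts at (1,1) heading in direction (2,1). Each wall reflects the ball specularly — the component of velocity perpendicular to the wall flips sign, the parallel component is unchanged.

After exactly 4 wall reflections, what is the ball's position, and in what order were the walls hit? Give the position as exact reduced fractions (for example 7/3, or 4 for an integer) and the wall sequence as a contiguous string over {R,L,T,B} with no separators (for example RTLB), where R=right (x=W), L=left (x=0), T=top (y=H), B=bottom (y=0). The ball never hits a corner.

Final position: (4,11/2)
Wall sequence: RLTR

1. t=3/2 → R at (4,5/2); v=(-2,1)
2. t=2 → L at (0,9/2); v=(2,1)
3. t=3/2 → T at (3,6); v=(2,-1)
4. t=1/2 → R at (4,11/2); v=(-2,-1)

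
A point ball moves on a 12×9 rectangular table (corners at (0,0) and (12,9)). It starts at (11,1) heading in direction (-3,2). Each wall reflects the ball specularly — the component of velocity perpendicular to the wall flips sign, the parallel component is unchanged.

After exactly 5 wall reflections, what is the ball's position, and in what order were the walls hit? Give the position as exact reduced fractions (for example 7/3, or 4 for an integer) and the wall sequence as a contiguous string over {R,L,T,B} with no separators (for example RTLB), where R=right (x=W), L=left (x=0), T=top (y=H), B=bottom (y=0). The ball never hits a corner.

1. t=11/3 → L at (0,25/3); v=(3,2)
2. t=1/3 → T at (1,9); v=(3,-2)
3. t=11/3 → R at (12,5/3); v=(-3,-2)
4. t=5/6 → B at (19/2,0); v=(-3,2)
5. t=19/6 → L at (0,19/3); v=(3,2)

Final position: (0,19/3)
Wall sequence: LTRBL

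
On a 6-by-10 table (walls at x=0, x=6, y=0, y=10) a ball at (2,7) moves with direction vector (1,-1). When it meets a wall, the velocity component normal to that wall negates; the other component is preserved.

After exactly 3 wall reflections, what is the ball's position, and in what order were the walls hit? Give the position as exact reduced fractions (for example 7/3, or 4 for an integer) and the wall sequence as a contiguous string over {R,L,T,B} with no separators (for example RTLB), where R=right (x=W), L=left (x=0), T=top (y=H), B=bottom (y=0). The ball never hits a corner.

Final position: (0,3)
Wall sequence: RBL

1. t=4 → R at (6,3); v=(-1,-1)
2. t=3 → B at (3,0); v=(-1,1)
3. t=3 → L at (0,3); v=(1,1)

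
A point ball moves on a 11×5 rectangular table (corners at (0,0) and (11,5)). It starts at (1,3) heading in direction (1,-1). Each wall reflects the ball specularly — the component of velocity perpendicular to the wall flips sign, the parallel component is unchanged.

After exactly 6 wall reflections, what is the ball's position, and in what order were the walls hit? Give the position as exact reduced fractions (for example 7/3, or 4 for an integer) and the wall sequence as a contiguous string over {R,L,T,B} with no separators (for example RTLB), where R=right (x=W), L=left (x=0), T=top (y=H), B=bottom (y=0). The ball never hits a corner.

1. t=3 → B at (4,0); v=(1,1)
2. t=5 → T at (9,5); v=(1,-1)
3. t=2 → R at (11,3); v=(-1,-1)
4. t=3 → B at (8,0); v=(-1,1)
5. t=5 → T at (3,5); v=(-1,-1)
6. t=3 → L at (0,2); v=(1,-1)

Final position: (0,2)
Wall sequence: BTRBTL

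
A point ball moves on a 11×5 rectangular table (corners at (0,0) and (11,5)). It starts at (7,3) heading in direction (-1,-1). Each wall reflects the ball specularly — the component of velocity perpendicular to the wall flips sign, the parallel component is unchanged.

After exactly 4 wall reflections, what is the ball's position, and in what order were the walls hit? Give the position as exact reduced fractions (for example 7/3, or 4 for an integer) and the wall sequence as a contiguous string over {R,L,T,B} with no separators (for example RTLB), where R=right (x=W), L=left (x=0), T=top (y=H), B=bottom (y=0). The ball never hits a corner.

1. t=3 → B at (4,0); v=(-1,1)
2. t=4 → L at (0,4); v=(1,1)
3. t=1 → T at (1,5); v=(1,-1)
4. t=5 → B at (6,0); v=(1,1)

Final position: (6,0)
Wall sequence: BLTB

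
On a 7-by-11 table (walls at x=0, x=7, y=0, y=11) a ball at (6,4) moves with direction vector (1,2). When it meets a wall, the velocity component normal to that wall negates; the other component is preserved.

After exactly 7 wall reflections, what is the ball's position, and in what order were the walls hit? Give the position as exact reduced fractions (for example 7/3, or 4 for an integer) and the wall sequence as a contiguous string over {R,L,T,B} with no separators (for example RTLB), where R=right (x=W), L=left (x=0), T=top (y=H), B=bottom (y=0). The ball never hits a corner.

Final position: (2,0)
Wall sequence: RTLBTRB

1. t=1 → R at (7,6); v=(-1,2)
2. t=5/2 → T at (9/2,11); v=(-1,-2)
3. t=9/2 → L at (0,2); v=(1,-2)
4. t=1 → B at (1,0); v=(1,2)
5. t=11/2 → T at (13/2,11); v=(1,-2)
6. t=1/2 → R at (7,10); v=(-1,-2)
7. t=5 → B at (2,0); v=(-1,2)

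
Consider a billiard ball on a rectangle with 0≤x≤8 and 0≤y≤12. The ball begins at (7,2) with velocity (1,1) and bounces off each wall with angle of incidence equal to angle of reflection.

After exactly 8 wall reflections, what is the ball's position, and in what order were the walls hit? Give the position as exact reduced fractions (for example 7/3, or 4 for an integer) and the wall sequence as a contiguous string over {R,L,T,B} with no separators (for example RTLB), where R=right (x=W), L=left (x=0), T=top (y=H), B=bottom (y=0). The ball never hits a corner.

1. t=1 → R at (8,3); v=(-1,1)
2. t=8 → L at (0,11); v=(1,1)
3. t=1 → T at (1,12); v=(1,-1)
4. t=7 → R at (8,5); v=(-1,-1)
5. t=5 → B at (3,0); v=(-1,1)
6. t=3 → L at (0,3); v=(1,1)
7. t=8 → R at (8,11); v=(-1,1)
8. t=1 → T at (7,12); v=(-1,-1)

Final position: (7,12)
Wall sequence: RLTRBLRT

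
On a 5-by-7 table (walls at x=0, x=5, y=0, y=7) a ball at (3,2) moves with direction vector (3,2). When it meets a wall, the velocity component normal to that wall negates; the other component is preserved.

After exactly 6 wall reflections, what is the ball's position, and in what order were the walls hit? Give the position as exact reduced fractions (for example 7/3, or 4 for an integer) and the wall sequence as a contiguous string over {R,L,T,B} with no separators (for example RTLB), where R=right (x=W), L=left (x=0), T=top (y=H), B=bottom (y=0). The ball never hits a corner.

Final position: (1,0)
Wall sequence: RLTRLB

1. t=2/3 → R at (5,10/3); v=(-3,2)
2. t=5/3 → L at (0,20/3); v=(3,2)
3. t=1/6 → T at (1/2,7); v=(3,-2)
4. t=3/2 → R at (5,4); v=(-3,-2)
5. t=5/3 → L at (0,2/3); v=(3,-2)
6. t=1/3 → B at (1,0); v=(3,2)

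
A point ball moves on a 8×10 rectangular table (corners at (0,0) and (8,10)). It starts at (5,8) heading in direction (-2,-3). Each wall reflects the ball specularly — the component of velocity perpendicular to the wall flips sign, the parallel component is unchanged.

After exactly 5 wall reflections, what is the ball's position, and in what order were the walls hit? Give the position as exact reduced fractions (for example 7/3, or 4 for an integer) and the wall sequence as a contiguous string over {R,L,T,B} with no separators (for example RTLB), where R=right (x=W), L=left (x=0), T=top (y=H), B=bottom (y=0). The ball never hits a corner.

1. t=5/2 → L at (0,1/2); v=(2,-3)
2. t=1/6 → B at (1/3,0); v=(2,3)
3. t=10/3 → T at (7,10); v=(2,-3)
4. t=1/2 → R at (8,17/2); v=(-2,-3)
5. t=17/6 → B at (7/3,0); v=(-2,3)

Final position: (7/3,0)
Wall sequence: LBTRB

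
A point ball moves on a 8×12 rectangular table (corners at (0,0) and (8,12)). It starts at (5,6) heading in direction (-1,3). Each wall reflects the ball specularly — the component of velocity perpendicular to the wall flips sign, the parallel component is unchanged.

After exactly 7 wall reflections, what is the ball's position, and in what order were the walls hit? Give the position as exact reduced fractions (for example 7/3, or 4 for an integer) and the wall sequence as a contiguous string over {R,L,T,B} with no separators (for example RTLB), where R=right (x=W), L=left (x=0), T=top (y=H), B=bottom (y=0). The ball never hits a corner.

1. t=2 → T at (3,12); v=(-1,-3)
2. t=3 → L at (0,3); v=(1,-3)
3. t=1 → B at (1,0); v=(1,3)
4. t=4 → T at (5,12); v=(1,-3)
5. t=3 → R at (8,3); v=(-1,-3)
6. t=1 → B at (7,0); v=(-1,3)
7. t=4 → T at (3,12); v=(-1,-3)

Final position: (3,12)
Wall sequence: TLBTRBT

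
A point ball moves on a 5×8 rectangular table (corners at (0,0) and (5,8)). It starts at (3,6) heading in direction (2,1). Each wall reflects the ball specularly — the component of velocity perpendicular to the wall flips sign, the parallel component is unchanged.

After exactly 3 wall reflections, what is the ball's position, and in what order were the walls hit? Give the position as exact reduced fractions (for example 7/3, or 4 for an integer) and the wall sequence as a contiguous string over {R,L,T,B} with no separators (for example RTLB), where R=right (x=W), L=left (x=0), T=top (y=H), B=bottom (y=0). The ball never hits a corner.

1. t=1 → R at (5,7); v=(-2,1)
2. t=1 → T at (3,8); v=(-2,-1)
3. t=3/2 → L at (0,13/2); v=(2,-1)

Final position: (0,13/2)
Wall sequence: RTL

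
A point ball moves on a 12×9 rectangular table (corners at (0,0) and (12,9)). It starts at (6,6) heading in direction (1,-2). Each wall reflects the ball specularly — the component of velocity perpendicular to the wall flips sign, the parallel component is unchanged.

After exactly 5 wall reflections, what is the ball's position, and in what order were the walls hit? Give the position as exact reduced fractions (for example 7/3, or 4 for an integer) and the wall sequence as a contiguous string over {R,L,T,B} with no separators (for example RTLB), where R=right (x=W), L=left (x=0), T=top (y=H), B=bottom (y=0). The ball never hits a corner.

Final position: (3/2,9)
Wall sequence: BRTBT

1. t=3 → B at (9,0); v=(1,2)
2. t=3 → R at (12,6); v=(-1,2)
3. t=3/2 → T at (21/2,9); v=(-1,-2)
4. t=9/2 → B at (6,0); v=(-1,2)
5. t=9/2 → T at (3/2,9); v=(-1,-2)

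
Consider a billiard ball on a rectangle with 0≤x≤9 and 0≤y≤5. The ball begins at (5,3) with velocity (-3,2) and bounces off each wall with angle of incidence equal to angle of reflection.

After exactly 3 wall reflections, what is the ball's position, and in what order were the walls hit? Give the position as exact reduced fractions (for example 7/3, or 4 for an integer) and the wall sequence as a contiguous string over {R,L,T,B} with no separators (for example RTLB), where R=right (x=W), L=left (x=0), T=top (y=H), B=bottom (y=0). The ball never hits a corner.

Final position: (11/2,0)
Wall sequence: TLB

1. t=1 → T at (2,5); v=(-3,-2)
2. t=2/3 → L at (0,11/3); v=(3,-2)
3. t=11/6 → B at (11/2,0); v=(3,2)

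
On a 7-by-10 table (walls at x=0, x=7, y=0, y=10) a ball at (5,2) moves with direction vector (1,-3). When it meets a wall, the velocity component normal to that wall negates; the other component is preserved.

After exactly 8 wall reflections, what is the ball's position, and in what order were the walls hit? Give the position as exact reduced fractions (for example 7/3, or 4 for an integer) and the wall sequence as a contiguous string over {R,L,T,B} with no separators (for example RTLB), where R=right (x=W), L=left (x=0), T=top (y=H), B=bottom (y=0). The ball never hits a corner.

1. t=2/3 → B at (17/3,0); v=(1,3)
2. t=4/3 → R at (7,4); v=(-1,3)
3. t=2 → T at (5,10); v=(-1,-3)
4. t=10/3 → B at (5/3,0); v=(-1,3)
5. t=5/3 → L at (0,5); v=(1,3)
6. t=5/3 → T at (5/3,10); v=(1,-3)
7. t=10/3 → B at (5,0); v=(1,3)
8. t=2 → R at (7,6); v=(-1,3)

Final position: (7,6)
Wall sequence: BRTBLTBR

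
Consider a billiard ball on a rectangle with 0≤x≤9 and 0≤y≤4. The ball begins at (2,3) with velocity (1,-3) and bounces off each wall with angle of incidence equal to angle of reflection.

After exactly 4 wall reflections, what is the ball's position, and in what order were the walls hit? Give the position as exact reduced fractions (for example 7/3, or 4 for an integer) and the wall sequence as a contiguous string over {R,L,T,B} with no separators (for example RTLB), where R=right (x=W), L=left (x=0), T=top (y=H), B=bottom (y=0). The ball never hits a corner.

1. t=1 → B at (3,0); v=(1,3)
2. t=4/3 → T at (13/3,4); v=(1,-3)
3. t=4/3 → B at (17/3,0); v=(1,3)
4. t=4/3 → T at (7,4); v=(1,-3)

Final position: (7,4)
Wall sequence: BTBT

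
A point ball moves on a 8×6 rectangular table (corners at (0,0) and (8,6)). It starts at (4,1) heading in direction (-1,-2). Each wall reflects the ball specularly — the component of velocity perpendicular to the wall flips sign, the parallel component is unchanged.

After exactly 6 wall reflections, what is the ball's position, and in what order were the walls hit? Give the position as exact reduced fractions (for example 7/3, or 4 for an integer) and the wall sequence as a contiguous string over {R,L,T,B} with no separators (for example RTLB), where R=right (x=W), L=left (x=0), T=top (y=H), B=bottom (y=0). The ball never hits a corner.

Final position: (8,1)
Wall sequence: BTLBTR

1. t=1/2 → B at (7/2,0); v=(-1,2)
2. t=3 → T at (1/2,6); v=(-1,-2)
3. t=1/2 → L at (0,5); v=(1,-2)
4. t=5/2 → B at (5/2,0); v=(1,2)
5. t=3 → T at (11/2,6); v=(1,-2)
6. t=5/2 → R at (8,1); v=(-1,-2)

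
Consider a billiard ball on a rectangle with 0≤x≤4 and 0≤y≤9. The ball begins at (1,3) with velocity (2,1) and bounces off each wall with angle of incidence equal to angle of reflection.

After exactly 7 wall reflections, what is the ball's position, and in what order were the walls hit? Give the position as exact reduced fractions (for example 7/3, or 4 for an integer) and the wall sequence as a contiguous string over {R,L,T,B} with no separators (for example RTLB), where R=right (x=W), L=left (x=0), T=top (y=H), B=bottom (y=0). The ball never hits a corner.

Final position: (0,7/2)
Wall sequence: RLRTLRL

1. t=3/2 → R at (4,9/2); v=(-2,1)
2. t=2 → L at (0,13/2); v=(2,1)
3. t=2 → R at (4,17/2); v=(-2,1)
4. t=1/2 → T at (3,9); v=(-2,-1)
5. t=3/2 → L at (0,15/2); v=(2,-1)
6. t=2 → R at (4,11/2); v=(-2,-1)
7. t=2 → L at (0,7/2); v=(2,-1)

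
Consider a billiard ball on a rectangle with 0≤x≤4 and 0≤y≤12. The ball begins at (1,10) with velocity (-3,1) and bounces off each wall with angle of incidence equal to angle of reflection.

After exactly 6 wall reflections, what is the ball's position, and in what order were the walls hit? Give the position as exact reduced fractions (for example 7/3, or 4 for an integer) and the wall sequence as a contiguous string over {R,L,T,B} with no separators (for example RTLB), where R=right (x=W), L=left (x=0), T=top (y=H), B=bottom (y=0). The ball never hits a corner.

Final position: (0,25/3)
Wall sequence: LRTLRL

1. t=1/3 → L at (0,31/3); v=(3,1)
2. t=4/3 → R at (4,35/3); v=(-3,1)
3. t=1/3 → T at (3,12); v=(-3,-1)
4. t=1 → L at (0,11); v=(3,-1)
5. t=4/3 → R at (4,29/3); v=(-3,-1)
6. t=4/3 → L at (0,25/3); v=(3,-1)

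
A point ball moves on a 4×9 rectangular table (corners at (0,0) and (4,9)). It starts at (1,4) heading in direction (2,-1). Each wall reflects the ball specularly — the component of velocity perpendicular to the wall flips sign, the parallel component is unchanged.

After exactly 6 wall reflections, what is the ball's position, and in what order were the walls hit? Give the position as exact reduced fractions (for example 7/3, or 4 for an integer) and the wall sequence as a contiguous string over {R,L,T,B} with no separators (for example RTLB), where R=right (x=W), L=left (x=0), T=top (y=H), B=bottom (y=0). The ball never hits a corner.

Final position: (4,11/2)
Wall sequence: RLBRLR

1. t=3/2 → R at (4,5/2); v=(-2,-1)
2. t=2 → L at (0,1/2); v=(2,-1)
3. t=1/2 → B at (1,0); v=(2,1)
4. t=3/2 → R at (4,3/2); v=(-2,1)
5. t=2 → L at (0,7/2); v=(2,1)
6. t=2 → R at (4,11/2); v=(-2,1)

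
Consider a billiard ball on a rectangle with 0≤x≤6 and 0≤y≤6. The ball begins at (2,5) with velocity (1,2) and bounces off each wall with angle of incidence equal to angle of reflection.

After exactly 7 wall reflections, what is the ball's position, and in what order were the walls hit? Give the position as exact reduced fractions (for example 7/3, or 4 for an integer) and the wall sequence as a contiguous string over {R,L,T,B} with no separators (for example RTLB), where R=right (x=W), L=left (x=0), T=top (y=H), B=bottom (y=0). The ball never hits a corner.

1. t=1/2 → T at (5/2,6); v=(1,-2)
2. t=3 → B at (11/2,0); v=(1,2)
3. t=1/2 → R at (6,1); v=(-1,2)
4. t=5/2 → T at (7/2,6); v=(-1,-2)
5. t=3 → B at (1/2,0); v=(-1,2)
6. t=1/2 → L at (0,1); v=(1,2)
7. t=5/2 → T at (5/2,6); v=(1,-2)

Final position: (5/2,6)
Wall sequence: TBRTBLT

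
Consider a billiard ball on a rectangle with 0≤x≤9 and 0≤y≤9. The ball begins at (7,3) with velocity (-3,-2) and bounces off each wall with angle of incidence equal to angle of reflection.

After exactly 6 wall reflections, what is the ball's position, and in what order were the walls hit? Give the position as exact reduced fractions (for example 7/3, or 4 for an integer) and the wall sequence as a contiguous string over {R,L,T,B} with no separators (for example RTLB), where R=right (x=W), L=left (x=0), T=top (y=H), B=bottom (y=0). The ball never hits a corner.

Final position: (13/2,0)
Wall sequence: BLRTLB

1. t=3/2 → B at (5/2,0); v=(-3,2)
2. t=5/6 → L at (0,5/3); v=(3,2)
3. t=3 → R at (9,23/3); v=(-3,2)
4. t=2/3 → T at (7,9); v=(-3,-2)
5. t=7/3 → L at (0,13/3); v=(3,-2)
6. t=13/6 → B at (13/2,0); v=(3,2)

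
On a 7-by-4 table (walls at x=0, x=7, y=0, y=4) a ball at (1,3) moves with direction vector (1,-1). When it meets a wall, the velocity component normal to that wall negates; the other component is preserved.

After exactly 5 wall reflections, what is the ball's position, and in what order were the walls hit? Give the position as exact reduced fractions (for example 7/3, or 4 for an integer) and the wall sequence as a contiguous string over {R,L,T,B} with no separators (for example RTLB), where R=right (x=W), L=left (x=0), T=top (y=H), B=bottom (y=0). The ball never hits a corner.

Final position: (0,2)
Wall sequence: BRTBL

1. t=3 → B at (4,0); v=(1,1)
2. t=3 → R at (7,3); v=(-1,1)
3. t=1 → T at (6,4); v=(-1,-1)
4. t=4 → B at (2,0); v=(-1,1)
5. t=2 → L at (0,2); v=(1,1)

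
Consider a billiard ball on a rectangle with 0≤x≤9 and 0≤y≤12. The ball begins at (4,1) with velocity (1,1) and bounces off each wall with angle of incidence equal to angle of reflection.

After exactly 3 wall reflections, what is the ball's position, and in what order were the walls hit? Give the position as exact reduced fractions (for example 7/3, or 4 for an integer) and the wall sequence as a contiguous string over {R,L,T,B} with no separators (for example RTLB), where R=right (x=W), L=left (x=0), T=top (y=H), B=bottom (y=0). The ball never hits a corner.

Final position: (0,9)
Wall sequence: RTL

1. t=5 → R at (9,6); v=(-1,1)
2. t=6 → T at (3,12); v=(-1,-1)
3. t=3 → L at (0,9); v=(1,-1)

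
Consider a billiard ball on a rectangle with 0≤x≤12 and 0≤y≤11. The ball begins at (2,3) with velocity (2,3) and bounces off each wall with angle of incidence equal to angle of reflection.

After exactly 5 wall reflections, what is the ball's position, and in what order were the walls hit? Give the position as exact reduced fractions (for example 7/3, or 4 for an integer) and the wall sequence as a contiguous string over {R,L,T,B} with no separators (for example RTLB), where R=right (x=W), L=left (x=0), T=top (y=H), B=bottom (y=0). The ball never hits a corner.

Final position: (0,8)
Wall sequence: TRBTL

1. t=8/3 → T at (22/3,11); v=(2,-3)
2. t=7/3 → R at (12,4); v=(-2,-3)
3. t=4/3 → B at (28/3,0); v=(-2,3)
4. t=11/3 → T at (2,11); v=(-2,-3)
5. t=1 → L at (0,8); v=(2,-3)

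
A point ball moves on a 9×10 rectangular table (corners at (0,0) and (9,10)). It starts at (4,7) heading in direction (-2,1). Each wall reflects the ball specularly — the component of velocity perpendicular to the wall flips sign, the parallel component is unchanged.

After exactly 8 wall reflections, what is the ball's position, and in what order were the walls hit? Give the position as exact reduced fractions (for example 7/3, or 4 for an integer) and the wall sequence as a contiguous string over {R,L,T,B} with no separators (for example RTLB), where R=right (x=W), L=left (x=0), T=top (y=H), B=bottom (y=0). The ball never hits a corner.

1. t=2 → L at (0,9); v=(2,1)
2. t=1 → T at (2,10); v=(2,-1)
3. t=7/2 → R at (9,13/2); v=(-2,-1)
4. t=9/2 → L at (0,2); v=(2,-1)
5. t=2 → B at (4,0); v=(2,1)
6. t=5/2 → R at (9,5/2); v=(-2,1)
7. t=9/2 → L at (0,7); v=(2,1)
8. t=3 → T at (6,10); v=(2,-1)

Final position: (6,10)
Wall sequence: LTRLBRLT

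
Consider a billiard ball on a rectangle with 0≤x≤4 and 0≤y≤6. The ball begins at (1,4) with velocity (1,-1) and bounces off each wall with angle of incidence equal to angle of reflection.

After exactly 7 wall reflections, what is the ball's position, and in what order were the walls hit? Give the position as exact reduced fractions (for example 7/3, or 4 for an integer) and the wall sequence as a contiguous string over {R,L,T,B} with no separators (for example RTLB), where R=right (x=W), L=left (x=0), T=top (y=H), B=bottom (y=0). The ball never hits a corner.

1. t=3 → R at (4,1); v=(-1,-1)
2. t=1 → B at (3,0); v=(-1,1)
3. t=3 → L at (0,3); v=(1,1)
4. t=3 → T at (3,6); v=(1,-1)
5. t=1 → R at (4,5); v=(-1,-1)
6. t=4 → L at (0,1); v=(1,-1)
7. t=1 → B at (1,0); v=(1,1)

Final position: (1,0)
Wall sequence: RBLTRLB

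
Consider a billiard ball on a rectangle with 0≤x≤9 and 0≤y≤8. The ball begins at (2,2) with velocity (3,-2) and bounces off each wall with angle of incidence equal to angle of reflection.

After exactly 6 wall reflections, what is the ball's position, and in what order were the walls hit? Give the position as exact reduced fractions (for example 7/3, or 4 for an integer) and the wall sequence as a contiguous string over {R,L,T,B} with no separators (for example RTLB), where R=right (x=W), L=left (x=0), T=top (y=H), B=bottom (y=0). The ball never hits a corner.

Final position: (7,0)
Wall sequence: BRTLRB

1. t=1 → B at (5,0); v=(3,2)
2. t=4/3 → R at (9,8/3); v=(-3,2)
3. t=8/3 → T at (1,8); v=(-3,-2)
4. t=1/3 → L at (0,22/3); v=(3,-2)
5. t=3 → R at (9,4/3); v=(-3,-2)
6. t=2/3 → B at (7,0); v=(-3,2)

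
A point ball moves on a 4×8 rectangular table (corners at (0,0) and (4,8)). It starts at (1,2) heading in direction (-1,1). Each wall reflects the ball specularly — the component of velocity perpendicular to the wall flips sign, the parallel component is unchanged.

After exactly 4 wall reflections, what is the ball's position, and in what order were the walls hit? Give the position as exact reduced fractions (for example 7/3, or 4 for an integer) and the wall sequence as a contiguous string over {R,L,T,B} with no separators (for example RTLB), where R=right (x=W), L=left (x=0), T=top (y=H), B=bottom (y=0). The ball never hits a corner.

Final position: (0,5)
Wall sequence: LRTL

1. t=1 → L at (0,3); v=(1,1)
2. t=4 → R at (4,7); v=(-1,1)
3. t=1 → T at (3,8); v=(-1,-1)
4. t=3 → L at (0,5); v=(1,-1)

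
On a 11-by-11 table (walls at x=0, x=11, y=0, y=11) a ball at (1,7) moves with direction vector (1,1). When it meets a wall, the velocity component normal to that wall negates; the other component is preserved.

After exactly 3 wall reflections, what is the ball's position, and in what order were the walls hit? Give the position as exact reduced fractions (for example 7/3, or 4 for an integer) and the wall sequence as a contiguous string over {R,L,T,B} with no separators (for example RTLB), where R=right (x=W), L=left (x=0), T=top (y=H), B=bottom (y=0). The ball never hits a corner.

1. t=4 → T at (5,11); v=(1,-1)
2. t=6 → R at (11,5); v=(-1,-1)
3. t=5 → B at (6,0); v=(-1,1)

Final position: (6,0)
Wall sequence: TRB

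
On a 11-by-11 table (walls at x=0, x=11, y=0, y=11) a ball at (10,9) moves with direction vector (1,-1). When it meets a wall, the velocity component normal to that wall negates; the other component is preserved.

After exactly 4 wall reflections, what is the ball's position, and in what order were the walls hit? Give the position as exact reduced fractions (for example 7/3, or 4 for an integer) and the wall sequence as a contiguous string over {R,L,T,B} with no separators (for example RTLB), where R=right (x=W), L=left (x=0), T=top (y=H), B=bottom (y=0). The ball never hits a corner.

Final position: (8,11)
Wall sequence: RBLT

1. t=1 → R at (11,8); v=(-1,-1)
2. t=8 → B at (3,0); v=(-1,1)
3. t=3 → L at (0,3); v=(1,1)
4. t=8 → T at (8,11); v=(1,-1)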